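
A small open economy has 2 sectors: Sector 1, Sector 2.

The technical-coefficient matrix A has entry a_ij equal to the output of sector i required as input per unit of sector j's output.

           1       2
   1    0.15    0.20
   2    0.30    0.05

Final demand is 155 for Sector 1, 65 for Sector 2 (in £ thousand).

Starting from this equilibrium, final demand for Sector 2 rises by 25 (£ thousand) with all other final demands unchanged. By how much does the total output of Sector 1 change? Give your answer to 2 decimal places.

I − A =
  [   0.85    -0.20]
  [  -0.30     0.95]
det(I−A) = (0.85)(0.95) − (-0.20)(-0.30) = 0.7475
adj(I−A) = [[0.95, 0.20], [0.30, 0.85]]
(I − A)⁻¹ = adj(I−A) / det(I−A) ≈
  [   1.2709     0.2676]
  [   0.4013     1.1371]
Δx = (I − A)⁻¹ Δd with Δd having +25 in the Sector 2 component and 0 elsewhere.
So Δx_1 = L_12 · (+25), where L_12 = adj(I−A)_12 / det(I−A) = 0.20 / 0.7475.
Δx_1 = 0.20 × (+25) / 0.7475 = 5.00 / 0.7475 ≈ 6.69.

Δx_1 = 6.69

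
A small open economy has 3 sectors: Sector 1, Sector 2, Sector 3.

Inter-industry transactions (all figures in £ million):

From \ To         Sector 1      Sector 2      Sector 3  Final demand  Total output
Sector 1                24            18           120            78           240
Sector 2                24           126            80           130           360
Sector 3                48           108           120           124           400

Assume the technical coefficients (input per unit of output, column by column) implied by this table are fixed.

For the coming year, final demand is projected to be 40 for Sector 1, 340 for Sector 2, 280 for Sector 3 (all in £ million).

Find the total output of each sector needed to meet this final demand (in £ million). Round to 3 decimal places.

Technical coefficients a_ij = z_ij / X_j:
  a_11 = 24/240 = 0.10, a_21 = 24/240 = 0.10, a_31 = 48/240 = 0.20
  a_12 = 18/360 = 0.05, a_22 = 126/360 = 0.35, a_32 = 108/360 = 0.30
  a_13 = 120/400 = 0.30, a_23 = 80/400 = 0.20, a_33 = 120/400 = 0.30
I − A =
  [   0.90    -0.05    -0.30]
  [  -0.10     0.65    -0.20]
  [  -0.20    -0.30     0.70]
Cofactors of I−A, C_ij = (−1)^(i+j)·(minor ij) (rows/columns in the sector order above):
  C_11 = (0.65)(0.70) − (-0.20)(-0.30) = 0.3950
  C_12 = −[(-0.10)(0.70) − (-0.20)(-0.20)] = 0.1100
  C_13 = (-0.10)(-0.30) − (0.65)(-0.20) = 0.1600
  C_21 = −[(-0.05)(0.70) − (-0.30)(-0.30)] = 0.1250
  C_22 = (0.90)(0.70) − (-0.30)(-0.20) = 0.5700
  C_23 = −[(0.90)(-0.30) − (-0.05)(-0.20)] = 0.2800
  C_31 = (-0.05)(-0.20) − (-0.30)(0.65) = 0.2050
  C_32 = −[(0.90)(-0.20) − (-0.30)(-0.10)] = 0.2100
  C_33 = (0.90)(0.65) − (-0.05)(-0.10) = 0.5800
det(I−A) = Σ_j (I−A)_1j·C_1j = (0.90)(0.3950) + (-0.05)(0.1100) + (-0.30)(0.1600) = 0.3020
adj(I−A) = Cᵀ =
  [ 0.3950   0.1250   0.2050]
  [ 0.1100   0.5700   0.2100]
  [ 0.1600   0.2800   0.5800]
(I − A)⁻¹ = adj(I−A) / det(I−A) ≈
  [   1.3079     0.4139     0.6788]
  [   0.3642     1.8874     0.6954]
  [   0.5298     0.9272     1.9205]
x = (I − A)⁻¹ d = adj(I−A)·d / det(I−A), with det(I−A) = 0.3020:
  x_1 = (0.3950·40 + 0.1250·340 + 0.2050·280) / 0.3020 = 115.70 / 0.3020 ≈ 383.113
  x_2 = (0.1100·40 + 0.5700·340 + 0.2100·280) / 0.3020 = 257.00 / 0.3020 ≈ 850.993
  x_3 = (0.1600·40 + 0.2800·340 + 0.5800·280) / 0.3020 = 264.00 / 0.3020 ≈ 874.172

x_1 = 383.113, x_2 = 850.993, x_3 = 874.172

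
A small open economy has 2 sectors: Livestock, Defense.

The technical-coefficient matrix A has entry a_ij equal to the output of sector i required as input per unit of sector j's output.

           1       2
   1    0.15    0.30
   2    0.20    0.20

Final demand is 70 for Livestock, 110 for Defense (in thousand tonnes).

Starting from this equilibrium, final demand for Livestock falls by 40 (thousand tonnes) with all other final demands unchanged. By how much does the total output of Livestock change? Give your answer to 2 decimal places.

Δx_1 = -51.61

I − A =
  [   0.85    -0.30]
  [  -0.20     0.80]
det(I−A) = (0.85)(0.80) − (-0.30)(-0.20) = 0.6200
adj(I−A) = [[0.80, 0.30], [0.20, 0.85]]
(I − A)⁻¹ = adj(I−A) / det(I−A) ≈
  [   1.2903     0.4839]
  [   0.3226     1.3710]
Δx = (I − A)⁻¹ Δd with Δd having -40 in the Livestock component and 0 elsewhere.
So Δx_1 = L_11 · (-40), where L_11 = adj(I−A)_11 / det(I−A) = 0.80 / 0.6200.
Δx_1 = 0.80 × (-40) / 0.6200 = -32.00 / 0.6200 ≈ -51.61.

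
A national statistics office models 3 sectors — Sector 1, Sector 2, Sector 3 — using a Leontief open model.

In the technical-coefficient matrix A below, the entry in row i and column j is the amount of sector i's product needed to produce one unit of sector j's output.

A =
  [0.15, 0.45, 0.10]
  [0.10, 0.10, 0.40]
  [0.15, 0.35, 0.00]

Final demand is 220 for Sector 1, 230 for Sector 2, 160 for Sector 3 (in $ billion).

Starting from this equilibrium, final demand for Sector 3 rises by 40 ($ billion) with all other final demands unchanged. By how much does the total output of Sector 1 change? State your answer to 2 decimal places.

I − A =
  [   0.85    -0.45    -0.10]
  [  -0.10     0.90    -0.40]
  [  -0.15    -0.35     1.00]
Cofactors of I−A, C_ij = (−1)^(i+j)·(minor ij) (rows/columns in the sector order above):
  C_11 = (0.90)(1.00) − (-0.40)(-0.35) = 0.7600
  C_12 = −[(-0.10)(1.00) − (-0.40)(-0.15)] = 0.1600
  C_13 = (-0.10)(-0.35) − (0.90)(-0.15) = 0.1700
  C_21 = −[(-0.45)(1.00) − (-0.10)(-0.35)] = 0.4850
  C_22 = (0.85)(1.00) − (-0.10)(-0.15) = 0.8350
  C_23 = −[(0.85)(-0.35) − (-0.45)(-0.15)] = 0.3650
  C_31 = (-0.45)(-0.40) − (-0.10)(0.90) = 0.2700
  C_32 = −[(0.85)(-0.40) − (-0.10)(-0.10)] = 0.3500
  C_33 = (0.85)(0.90) − (-0.45)(-0.10) = 0.7200
det(I−A) = Σ_j (I−A)_1j·C_1j = (0.85)(0.7600) + (-0.45)(0.1600) + (-0.10)(0.1700) = 0.5570
adj(I−A) = Cᵀ =
  [ 0.7600   0.4850   0.2700]
  [ 0.1600   0.8350   0.3500]
  [ 0.1700   0.3650   0.7200]
(I − A)⁻¹ = adj(I−A) / det(I−A) ≈
  [   1.3645     0.8707     0.4847]
  [   0.2873     1.4991     0.6284]
  [   0.3052     0.6553     1.2926]
Δx = (I − A)⁻¹ Δd with Δd having +40 in the Sector 3 component and 0 elsewhere.
So Δx_1 = L_13 · (+40), where L_13 = adj(I−A)_13 / det(I−A) = 0.2700 / 0.5570.
Δx_1 = 0.2700 × (+40) / 0.5570 = 10.80 / 0.5570 ≈ 19.39.

Δx_1 = 19.39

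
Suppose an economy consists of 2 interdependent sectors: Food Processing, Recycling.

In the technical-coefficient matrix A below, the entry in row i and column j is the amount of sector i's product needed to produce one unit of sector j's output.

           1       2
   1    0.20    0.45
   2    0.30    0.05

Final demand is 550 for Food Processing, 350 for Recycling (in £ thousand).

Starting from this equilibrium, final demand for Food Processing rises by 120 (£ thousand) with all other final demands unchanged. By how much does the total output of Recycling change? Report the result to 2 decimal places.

Δx_2 = 57.60

I − A =
  [   0.80    -0.45]
  [  -0.30     0.95]
det(I−A) = (0.80)(0.95) − (-0.45)(-0.30) = 0.6250
adj(I−A) = [[0.95, 0.45], [0.30, 0.80]]
(I − A)⁻¹ = adj(I−A) / det(I−A) ≈
  [   1.5200     0.7200]
  [   0.4800     1.2800]
Δx = (I − A)⁻¹ Δd with Δd having +120 in the Food Processing component and 0 elsewhere.
So Δx_2 = L_21 · (+120), where L_21 = adj(I−A)_21 / det(I−A) = 0.30 / 0.6250.
Δx_2 = 0.30 × (+120) / 0.6250 = 36.00 / 0.6250 = 57.60.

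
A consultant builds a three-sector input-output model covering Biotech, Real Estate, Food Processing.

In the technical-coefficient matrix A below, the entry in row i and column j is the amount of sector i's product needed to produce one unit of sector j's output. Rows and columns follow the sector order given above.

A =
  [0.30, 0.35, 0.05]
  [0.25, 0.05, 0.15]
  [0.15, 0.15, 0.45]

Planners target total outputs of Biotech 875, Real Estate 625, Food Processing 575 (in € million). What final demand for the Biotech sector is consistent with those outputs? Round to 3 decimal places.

I − A =
  [   0.70    -0.35    -0.05]
  [  -0.25     0.95    -0.15]
  [  -0.15    -0.15     0.55]
d = (I − A) x:
  d_B = (+0.70)·875 + (-0.35)·625 + (-0.05)·575 = 365.000
  d_R = (-0.25)·875 + (+0.95)·625 + (-0.15)·575 = 288.750
  d_F = (-0.15)·875 + (-0.15)·625 + (+0.55)·575 = 91.250

d_B = 365.000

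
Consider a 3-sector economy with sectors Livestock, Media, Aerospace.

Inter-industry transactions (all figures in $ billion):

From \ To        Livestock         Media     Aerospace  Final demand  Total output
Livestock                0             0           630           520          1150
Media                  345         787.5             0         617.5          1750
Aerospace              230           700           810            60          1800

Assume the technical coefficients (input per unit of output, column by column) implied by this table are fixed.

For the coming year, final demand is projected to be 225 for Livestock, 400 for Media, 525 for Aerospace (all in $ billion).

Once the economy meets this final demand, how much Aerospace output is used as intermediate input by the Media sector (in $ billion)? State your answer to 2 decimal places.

z_AM = 512.16

Technical coefficients a_ij = z_ij / X_j:
  a_LL = 0/1150 = 0.00, a_ML = 345/1150 = 0.30, a_AL = 230/1150 = 0.20
  a_LM = 0/1750 = 0.00, a_MM = 787.5/1750 = 0.45, a_AM = 700/1750 = 0.40
  a_LA = 630/1800 = 0.35, a_MA = 0/1800 = 0.00, a_AA = 810/1800 = 0.45
I − A =
  [   1.00     0.00    -0.35]
  [  -0.30     0.55     0.00]
  [  -0.20    -0.40     0.55]
Cofactors of I−A, C_ij = (−1)^(i+j)·(minor ij) (rows/columns in the sector order above):
  C_11 = (0.55)(0.55) − (0.00)(-0.40) = 0.3025
  C_12 = −[(-0.30)(0.55) − (0.00)(-0.20)] = 0.1650
  C_13 = (-0.30)(-0.40) − (0.55)(-0.20) = 0.2300
  C_21 = −[(0.00)(0.55) − (-0.35)(-0.40)] = 0.1400
  C_22 = (1.00)(0.55) − (-0.35)(-0.20) = 0.4800
  C_23 = −[(1.00)(-0.40) − (0.00)(-0.20)] = 0.4000
  C_31 = (0.00)(0.00) − (-0.35)(0.55) = 0.1925
  C_32 = −[(1.00)(0.00) − (-0.35)(-0.30)] = 0.1050
  C_33 = (1.00)(0.55) − (0.00)(-0.30) = 0.5500
det(I−A) = Σ_j (I−A)_1j·C_1j = (1.00)(0.3025) + (0.00)(0.1650) + (-0.35)(0.2300) = 0.2220
adj(I−A) = Cᵀ =
  [ 0.3025   0.1400   0.1925]
  [ 0.1650   0.4800   0.1050]
  [ 0.2300   0.4000   0.5500]
(I − A)⁻¹ = adj(I−A) / det(I−A) ≈
  [   1.3626     0.6306     0.8671]
  [   0.7432     2.1622     0.4730]
  [   1.0360     1.8018     2.4775]
First solve x = (I − A)⁻¹ d = adj(I−A)·d / det(I−A); in particular x_M = (0.1650·225 + 0.4800·400 + 0.1050·525) / 0.2220 = 284.25 / 0.2220 ≈ 1280.4054.
Intermediate flow from A to M: z_AM = a_AM · x_M = 0.40 × 284.25 / 0.2220 = 113.70 / 0.2220 ≈ 512.16.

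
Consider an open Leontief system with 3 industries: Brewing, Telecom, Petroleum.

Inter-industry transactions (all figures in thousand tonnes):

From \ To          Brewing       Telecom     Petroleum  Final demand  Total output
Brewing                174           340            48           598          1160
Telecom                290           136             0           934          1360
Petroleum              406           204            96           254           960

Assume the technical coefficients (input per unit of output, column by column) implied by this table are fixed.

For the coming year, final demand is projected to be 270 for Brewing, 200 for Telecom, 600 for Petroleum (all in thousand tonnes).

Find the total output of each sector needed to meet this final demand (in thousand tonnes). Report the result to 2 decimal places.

x_1 = 475.41, x_2 = 354.28, x_3 = 910.60

Technical coefficients a_ij = z_ij / X_j:
  a_11 = 174/1160 = 0.15, a_21 = 290/1160 = 0.25, a_31 = 406/1160 = 0.35
  a_12 = 340/1360 = 0.25, a_22 = 136/1360 = 0.10, a_32 = 204/1360 = 0.15
  a_13 = 48/960 = 0.05, a_23 = 0/960 = 0.00, a_33 = 96/960 = 0.10
I − A =
  [   0.85    -0.25    -0.05]
  [  -0.25     0.90     0.00]
  [  -0.35    -0.15     0.90]
Cofactors of I−A, C_ij = (−1)^(i+j)·(minor ij) (rows/columns in the sector order above):
  C_11 = (0.90)(0.90) − (0.00)(-0.15) = 0.8100
  C_12 = −[(-0.25)(0.90) − (0.00)(-0.35)] = 0.2250
  C_13 = (-0.25)(-0.15) − (0.90)(-0.35) = 0.3525
  C_21 = −[(-0.25)(0.90) − (-0.05)(-0.15)] = 0.2325
  C_22 = (0.85)(0.90) − (-0.05)(-0.35) = 0.7475
  C_23 = −[(0.85)(-0.15) − (-0.25)(-0.35)] = 0.2150
  C_31 = (-0.25)(0.00) − (-0.05)(0.90) = 0.0450
  C_32 = −[(0.85)(0.00) − (-0.05)(-0.25)] = 0.0125
  C_33 = (0.85)(0.90) − (-0.25)(-0.25) = 0.7025
det(I−A) = Σ_j (I−A)_1j·C_1j = (0.85)(0.8100) + (-0.25)(0.2250) + (-0.05)(0.3525) = 0.614625
adj(I−A) = Cᵀ =
  [ 0.8100   0.2325   0.0450]
  [ 0.2250   0.7475   0.0125]
  [ 0.3525   0.2150   0.7025]
(I − A)⁻¹ = adj(I−A) / det(I−A) ≈
  [   1.3179     0.3783     0.0732]
  [   0.3661     1.2162     0.0203]
  [   0.5735     0.3498     1.1430]
x = (I − A)⁻¹ d = adj(I−A)·d / det(I−A), with det(I−A) = 0.614625:
  x_1 = (0.8100·270 + 0.2325·200 + 0.0450·600) / 0.614625 = 292.20 / 0.614625 ≈ 475.41
  x_2 = (0.2250·270 + 0.7475·200 + 0.0125·600) / 0.614625 = 217.75 / 0.614625 ≈ 354.28
  x_3 = (0.3525·270 + 0.2150·200 + 0.7025·600) / 0.614625 = 559.675 / 0.614625 ≈ 910.60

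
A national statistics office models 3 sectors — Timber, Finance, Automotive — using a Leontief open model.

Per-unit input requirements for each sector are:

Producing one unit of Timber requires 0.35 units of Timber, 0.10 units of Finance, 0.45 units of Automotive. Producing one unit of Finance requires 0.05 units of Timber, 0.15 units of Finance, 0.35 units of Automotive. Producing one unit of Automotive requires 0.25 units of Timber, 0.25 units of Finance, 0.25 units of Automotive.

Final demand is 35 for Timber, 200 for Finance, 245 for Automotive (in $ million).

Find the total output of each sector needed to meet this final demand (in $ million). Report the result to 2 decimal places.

I − A =
  [   0.65    -0.05    -0.25]
  [  -0.10     0.85    -0.25]
  [  -0.45    -0.35     0.75]
Cofactors of I−A, C_ij = (−1)^(i+j)·(minor ij) (rows/columns in the sector order above):
  C_11 = (0.85)(0.75) − (-0.25)(-0.35) = 0.5500
  C_12 = −[(-0.10)(0.75) − (-0.25)(-0.45)] = 0.1875
  C_13 = (-0.10)(-0.35) − (0.85)(-0.45) = 0.4175
  C_21 = −[(-0.05)(0.75) − (-0.25)(-0.35)] = 0.1250
  C_22 = (0.65)(0.75) − (-0.25)(-0.45) = 0.3750
  C_23 = −[(0.65)(-0.35) − (-0.05)(-0.45)] = 0.2500
  C_31 = (-0.05)(-0.25) − (-0.25)(0.85) = 0.2250
  C_32 = −[(0.65)(-0.25) − (-0.25)(-0.10)] = 0.1875
  C_33 = (0.65)(0.85) − (-0.05)(-0.10) = 0.5475
det(I−A) = Σ_j (I−A)_1j·C_1j = (0.65)(0.5500) + (-0.05)(0.1875) + (-0.25)(0.4175) = 0.24375
adj(I−A) = Cᵀ =
  [ 0.5500   0.1250   0.2250]
  [ 0.1875   0.3750   0.1875]
  [ 0.4175   0.2500   0.5475]
(I − A)⁻¹ = adj(I−A) / det(I−A) ≈
  [   2.2564     0.5128     0.9231]
  [   0.7692     1.5385     0.7692]
  [   1.7128     1.0256     2.2462]
x = (I − A)⁻¹ d = adj(I−A)·d / det(I−A), with det(I−A) = 0.24375:
  x_T = (0.5500·35 + 0.1250·200 + 0.2250·245) / 0.24375 = 99.375 / 0.24375 ≈ 407.69
  x_F = (0.1875·35 + 0.3750·200 + 0.1875·245) / 0.24375 = 127.50 / 0.24375 ≈ 523.08
  x_A = (0.4175·35 + 0.2500·200 + 0.5475·245) / 0.24375 = 198.75 / 0.24375 ≈ 815.38

x_T = 407.69, x_F = 523.08, x_A = 815.38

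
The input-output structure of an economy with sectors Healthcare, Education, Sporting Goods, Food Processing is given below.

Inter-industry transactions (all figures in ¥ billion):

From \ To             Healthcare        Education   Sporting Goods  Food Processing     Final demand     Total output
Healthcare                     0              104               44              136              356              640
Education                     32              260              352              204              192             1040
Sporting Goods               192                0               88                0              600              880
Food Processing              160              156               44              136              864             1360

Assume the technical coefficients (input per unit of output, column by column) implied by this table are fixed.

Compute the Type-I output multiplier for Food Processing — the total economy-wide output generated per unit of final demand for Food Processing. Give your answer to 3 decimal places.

m_F = 1.680

Technical coefficients a_ij = z_ij / X_j:
  a_HH = 0/640 = 0.00, a_EH = 32/640 = 0.05, a_SH = 192/640 = 0.30, a_FH = 160/640 = 0.25
  a_HE = 104/1040 = 0.10, a_EE = 260/1040 = 0.25, a_SE = 0/1040 = 0.00, a_FE = 156/1040 = 0.15
  a_HS = 44/880 = 0.05, a_ES = 352/880 = 0.40, a_SS = 88/880 = 0.10, a_FS = 44/880 = 0.05
  a_HF = 136/1360 = 0.10, a_EF = 204/1360 = 0.15, a_SF = 0/1360 = 0.00, a_FF = 136/1360 = 0.10
I − A =
  [   1.00    -0.10    -0.05    -0.10]
  [  -0.05     0.75    -0.40    -0.15]
  [  -0.30     0.00     0.90     0.00]
  [  -0.25    -0.15    -0.05     0.90]
Compute the cofactors C_ij = (−1)^(i+j)·(3×3 minor ij) of I−A; the adjugate is their transpose:
adj(I−A) = Cᵀ =
  [ 0.587250   0.094500   0.079125   0.081000]
  [ 0.184500   0.772500   0.361875   0.149250]
  [ 0.195750   0.031500   0.624750   0.027000]
  [ 0.204750   0.156750   0.117000   0.647250]
det(I−A) = Σ_j (I−A)_1j·C_1j = (1.00)(0.587250) + (-0.10)(0.184500) + (-0.05)(0.195750) + (-0.10)(0.204750) = 0.5385375
(I − A)⁻¹ = adj(I−A) / det(I−A) ≈
  [   1.0905     0.1755     0.1469     0.1504]
  [   0.3426     1.4344     0.6720     0.2771]
  [   0.3635     0.0585     1.1601     0.0501]
  [   0.3802     0.2911     0.2173     1.2019]
The output multiplier for sector j is the column-j sum of the Leontief inverse (I − A)⁻¹ = adj(I−A) / det(I−A).
Column F of adj(I−A): (0.081000, 0.149250, 0.027000, 0.647250); det(I−A) = 0.5385375.
m_F = (0.081000 + 0.149250 + 0.027000 + 0.647250) / 0.5385375 = 0.9045 / 0.5385375 ≈ 1.680.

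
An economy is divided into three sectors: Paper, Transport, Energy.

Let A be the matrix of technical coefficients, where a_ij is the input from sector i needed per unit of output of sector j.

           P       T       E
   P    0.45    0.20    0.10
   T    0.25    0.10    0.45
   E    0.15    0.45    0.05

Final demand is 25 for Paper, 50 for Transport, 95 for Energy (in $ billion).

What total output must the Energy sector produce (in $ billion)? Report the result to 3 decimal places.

I − A =
  [   0.55    -0.20    -0.10]
  [  -0.25     0.90    -0.45]
  [  -0.15    -0.45     0.95]
Cofactors of I−A, C_ij = (−1)^(i+j)·(minor ij) (rows/columns in the sector order above):
  C_11 = (0.90)(0.95) − (-0.45)(-0.45) = 0.6525
  C_12 = −[(-0.25)(0.95) − (-0.45)(-0.15)] = 0.3050
  C_13 = (-0.25)(-0.45) − (0.90)(-0.15) = 0.2475
  C_21 = −[(-0.20)(0.95) − (-0.10)(-0.45)] = 0.2350
  C_22 = (0.55)(0.95) − (-0.10)(-0.15) = 0.5075
  C_23 = −[(0.55)(-0.45) − (-0.20)(-0.15)] = 0.2775
  C_31 = (-0.20)(-0.45) − (-0.10)(0.90) = 0.1800
  C_32 = −[(0.55)(-0.45) − (-0.10)(-0.25)] = 0.2725
  C_33 = (0.55)(0.90) − (-0.20)(-0.25) = 0.4450
det(I−A) = Σ_j (I−A)_1j·C_1j = (0.55)(0.6525) + (-0.20)(0.3050) + (-0.10)(0.2475) = 0.273125
adj(I−A) = Cᵀ =
  [ 0.6525   0.2350   0.1800]
  [ 0.3050   0.5075   0.2725]
  [ 0.2475   0.2775   0.4450]
(I − A)⁻¹ = adj(I−A) / det(I−A) ≈
  [   2.3890     0.8604     0.6590]
  [   1.1167     1.8581     0.9977]
  [   0.9062     1.0160     1.6293]
x = (I − A)⁻¹ d = adj(I−A)·d / det(I−A), with det(I−A) = 0.273125:
  x_P = (0.6525·25 + 0.2350·50 + 0.1800·95) / 0.273125 = 45.1625 / 0.273125 ≈ 165.355
  x_T = (0.3050·25 + 0.5075·50 + 0.2725·95) / 0.273125 = 58.8875 / 0.273125 ≈ 215.606
  x_E = (0.2475·25 + 0.2775·50 + 0.4450·95) / 0.273125 = 62.3375 / 0.273125 ≈ 228.238

x_E = 228.238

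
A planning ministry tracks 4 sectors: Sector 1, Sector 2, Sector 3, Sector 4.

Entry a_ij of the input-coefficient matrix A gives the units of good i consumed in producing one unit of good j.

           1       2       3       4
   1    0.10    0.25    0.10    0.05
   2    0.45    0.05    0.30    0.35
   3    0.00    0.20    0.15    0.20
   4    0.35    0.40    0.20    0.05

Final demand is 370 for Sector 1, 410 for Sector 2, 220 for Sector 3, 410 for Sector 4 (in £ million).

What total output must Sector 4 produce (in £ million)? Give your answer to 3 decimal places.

x_4 = 2111.689

I − A =
  [   0.90    -0.25    -0.10    -0.05]
  [  -0.45     0.95    -0.30    -0.35]
  [   0.00    -0.20     0.85    -0.20]
  [  -0.35    -0.40    -0.20     0.95]
Compute the cofactors C_ij = (−1)^(i+j)·(3×3 minor ij) of I−A; the adjugate is their transpose:
adj(I−A) = Cᵀ =
  [ 0.515125   0.237875   0.180500   0.152750]
  [ 0.470500   0.668875   0.373750   0.349875]
  [ 0.212500   0.257000   0.523125   0.216000]
  [ 0.432625   0.423375   0.334000   0.568125]
det(I−A) = Σ_j (I−A)_1j·C_1j = (0.90)(0.515125) + (-0.25)(0.470500) + (-0.10)(0.212500) + (-0.05)(0.432625) = 0.30310625
(I − A)⁻¹ = adj(I−A) / det(I−A) ≈
  [   1.6995     0.7848     0.5955     0.5039]
  [   1.5523     2.2067     1.2331     1.1543]
  [   0.7011     0.8479     1.7259     0.7126]
  [   1.4273     1.3968     1.1019     1.8743]
x = (I − A)⁻¹ d = adj(I−A)·d / det(I−A), with det(I−A) = 0.30310625:
  x_1 = (0.515125·370 + 0.237875·410 + 0.180500·220 + 0.152750·410) / 0.30310625 = 390.4625 / 0.30310625 ≈ 1288.203
  x_2 = (0.470500·370 + 0.668875·410 + 0.373750·220 + 0.349875·410) / 0.30310625 = 673.9975 / 0.30310625 ≈ 2223.634
  x_3 = (0.212500·370 + 0.257000·410 + 0.523125·220 + 0.216000·410) / 0.30310625 = 387.6425 / 0.30310625 ≈ 1278.900
  x_4 = (0.432625·370 + 0.423375·410 + 0.334000·220 + 0.568125·410) / 0.30310625 = 640.06625 / 0.30310625 ≈ 2111.689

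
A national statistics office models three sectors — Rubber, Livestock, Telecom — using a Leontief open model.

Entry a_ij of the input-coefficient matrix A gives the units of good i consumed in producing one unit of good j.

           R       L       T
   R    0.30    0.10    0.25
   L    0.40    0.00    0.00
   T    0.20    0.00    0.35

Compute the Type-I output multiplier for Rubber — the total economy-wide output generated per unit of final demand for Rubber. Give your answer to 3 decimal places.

I − A =
  [   0.70    -0.10    -0.25]
  [  -0.40     1.00     0.00]
  [  -0.20     0.00     0.65]
Cofactors of I−A, C_ij = (−1)^(i+j)·(minor ij) (rows/columns in the sector order above):
  C_11 = (1.00)(0.65) − (0.00)(0.00) = 0.6500
  C_12 = −[(-0.40)(0.65) − (0.00)(-0.20)] = 0.2600
  C_13 = (-0.40)(0.00) − (1.00)(-0.20) = 0.2000
  C_21 = −[(-0.10)(0.65) − (-0.25)(0.00)] = 0.0650
  C_22 = (0.70)(0.65) − (-0.25)(-0.20) = 0.4050
  C_23 = −[(0.70)(0.00) − (-0.10)(-0.20)] = 0.0200
  C_31 = (-0.10)(0.00) − (-0.25)(1.00) = 0.2500
  C_32 = −[(0.70)(0.00) − (-0.25)(-0.40)] = 0.1000
  C_33 = (0.70)(1.00) − (-0.10)(-0.40) = 0.6600
det(I−A) = Σ_j (I−A)_1j·C_1j = (0.70)(0.6500) + (-0.10)(0.2600) + (-0.25)(0.2000) = 0.3790
adj(I−A) = Cᵀ =
  [ 0.6500   0.0650   0.2500]
  [ 0.2600   0.4050   0.1000]
  [ 0.2000   0.0200   0.6600]
(I − A)⁻¹ = adj(I−A) / det(I−A) ≈
  [   1.7150     0.1715     0.6596]
  [   0.6860     1.0686     0.2639]
  [   0.5277     0.0528     1.7414]
The output multiplier for sector j is the column-j sum of the Leontief inverse (I − A)⁻¹ = adj(I−A) / det(I−A).
Column R of adj(I−A): (0.6500, 0.2600, 0.2000); det(I−A) = 0.3790.
m_R = (0.6500 + 0.2600 + 0.2000) / 0.3790 = 1.11 / 0.3790 ≈ 2.929.

m_R = 2.929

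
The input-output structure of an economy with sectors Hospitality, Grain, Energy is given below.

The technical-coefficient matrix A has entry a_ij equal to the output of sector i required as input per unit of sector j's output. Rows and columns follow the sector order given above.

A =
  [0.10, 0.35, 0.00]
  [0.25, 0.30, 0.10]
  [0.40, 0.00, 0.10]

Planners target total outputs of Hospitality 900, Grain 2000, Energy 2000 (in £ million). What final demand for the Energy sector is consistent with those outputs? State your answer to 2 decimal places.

I − A =
  [   0.90    -0.35     0.00]
  [  -0.25     0.70    -0.10]
  [  -0.40     0.00     0.90]
d = (I − A) x:
  d_1 = (+0.90)·900 + (-0.35)·2000 + (+0.00)·2000 = 110.00
  d_2 = (-0.25)·900 + (+0.70)·2000 + (-0.10)·2000 = 975.00
  d_3 = (-0.40)·900 + (+0.00)·2000 + (+0.90)·2000 = 1440.00

d_3 = 1440.00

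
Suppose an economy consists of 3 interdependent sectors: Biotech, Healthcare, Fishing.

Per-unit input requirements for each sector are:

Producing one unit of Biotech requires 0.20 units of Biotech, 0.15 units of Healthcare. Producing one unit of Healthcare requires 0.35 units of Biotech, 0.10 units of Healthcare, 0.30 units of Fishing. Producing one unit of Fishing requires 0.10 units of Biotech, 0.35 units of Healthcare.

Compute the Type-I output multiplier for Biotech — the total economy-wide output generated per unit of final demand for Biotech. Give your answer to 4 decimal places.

m_B = 1.7098

I − A =
  [   0.80    -0.35    -0.10]
  [  -0.15     0.90    -0.35]
  [   0.00    -0.30     1.00]
Cofactors of I−A, C_ij = (−1)^(i+j)·(minor ij) (rows/columns in the sector order above):
  C_11 = (0.90)(1.00) − (-0.35)(-0.30) = 0.7950
  C_12 = −[(-0.15)(1.00) − (-0.35)(0.00)] = 0.1500
  C_13 = (-0.15)(-0.30) − (0.90)(0.00) = 0.0450
  C_21 = −[(-0.35)(1.00) − (-0.10)(-0.30)] = 0.3800
  C_22 = (0.80)(1.00) − (-0.10)(0.00) = 0.8000
  C_23 = −[(0.80)(-0.30) − (-0.35)(0.00)] = 0.2400
  C_31 = (-0.35)(-0.35) − (-0.10)(0.90) = 0.2125
  C_32 = −[(0.80)(-0.35) − (-0.10)(-0.15)] = 0.2950
  C_33 = (0.80)(0.90) − (-0.35)(-0.15) = 0.6675
det(I−A) = Σ_j (I−A)_1j·C_1j = (0.80)(0.7950) + (-0.35)(0.1500) + (-0.10)(0.0450) = 0.5790
adj(I−A) = Cᵀ =
  [ 0.7950   0.3800   0.2125]
  [ 0.1500   0.8000   0.2950]
  [ 0.0450   0.2400   0.6675]
(I − A)⁻¹ = adj(I−A) / det(I−A) ≈
  [   1.37306     0.65630     0.36701]
  [   0.25907     1.38169     0.50950]
  [   0.07772     0.41451     1.15285]
The output multiplier for sector j is the column-j sum of the Leontief inverse (I − A)⁻¹ = adj(I−A) / det(I−A).
Column B of adj(I−A): (0.7950, 0.1500, 0.0450); det(I−A) = 0.5790.
m_B = (0.7950 + 0.1500 + 0.0450) / 0.5790 = 0.99 / 0.5790 ≈ 1.7098.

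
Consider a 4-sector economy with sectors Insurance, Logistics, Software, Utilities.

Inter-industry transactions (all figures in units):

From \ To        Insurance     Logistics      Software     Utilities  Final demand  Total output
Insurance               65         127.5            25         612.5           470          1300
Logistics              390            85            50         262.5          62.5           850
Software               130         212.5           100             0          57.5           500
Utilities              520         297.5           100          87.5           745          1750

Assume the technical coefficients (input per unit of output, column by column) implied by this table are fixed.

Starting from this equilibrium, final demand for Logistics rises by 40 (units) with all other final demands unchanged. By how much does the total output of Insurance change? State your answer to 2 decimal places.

Technical coefficients a_ij = z_ij / X_j:
  a_II = 65/1300 = 0.05, a_LI = 390/1300 = 0.30, a_SI = 130/1300 = 0.10, a_UI = 520/1300 = 0.40
  a_IL = 127.5/850 = 0.15, a_LL = 85/850 = 0.10, a_SL = 212.5/850 = 0.25, a_UL = 297.5/850 = 0.35
  a_IS = 25/500 = 0.05, a_LS = 50/500 = 0.10, a_SS = 100/500 = 0.20, a_US = 100/500 = 0.20
  a_IU = 612.5/1750 = 0.35, a_LU = 262.5/1750 = 0.15, a_SU = 0/1750 = 0.00, a_UU = 87.5/1750 = 0.05
I − A =
  [   0.95    -0.15    -0.05    -0.35]
  [  -0.30     0.90    -0.10    -0.15]
  [  -0.10    -0.25     0.80     0.00]
  [  -0.40    -0.35    -0.20     0.95]
Compute the cofactors C_ij = (−1)^(i+j)·(3×3 minor ij) of I−A; the adjugate is their transpose:
adj(I−A) = Cᵀ =
  [ 0.610750   0.241375   0.134125   0.263125]
  [ 0.288500   0.598250   0.143000   0.200750]
  [ 0.166500   0.217125   0.547875   0.095625]
  [ 0.398500   0.367750   0.224500   0.614500]
det(I−A) = Σ_j (I−A)_1j·C_1j = (0.95)(0.610750) + (-0.15)(0.288500) + (-0.05)(0.166500) + (-0.35)(0.398500) = 0.3891375
(I − A)⁻¹ = adj(I−A) / det(I−A) ≈
  [   1.5695     0.6203     0.3447     0.6762]
  [   0.7414     1.5374     0.3675     0.5159]
  [   0.4279     0.5580     1.4079     0.2457]
  [   1.0241     0.9450     0.5769     1.5791]
Δx = (I − A)⁻¹ Δd with Δd having +40 in the Logistics component and 0 elsewhere.
So Δx_I = L_IL · (+40), where L_IL = adj(I−A)_IL / det(I−A) = 0.241375 / 0.3891375.
Δx_I = 0.241375 × (+40) / 0.3891375 = 9.655 / 0.3891375 ≈ 24.81.

Δx_I = 24.81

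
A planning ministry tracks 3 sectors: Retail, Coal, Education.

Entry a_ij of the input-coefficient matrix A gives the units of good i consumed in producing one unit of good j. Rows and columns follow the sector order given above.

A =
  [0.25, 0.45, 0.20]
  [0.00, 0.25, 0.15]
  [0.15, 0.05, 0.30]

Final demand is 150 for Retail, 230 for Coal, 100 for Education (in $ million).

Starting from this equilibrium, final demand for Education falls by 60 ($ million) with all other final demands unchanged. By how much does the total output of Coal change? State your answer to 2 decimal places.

I − A =
  [   0.75    -0.45    -0.20]
  [   0.00     0.75    -0.15]
  [  -0.15    -0.05     0.70]
Cofactors of I−A, C_ij = (−1)^(i+j)·(minor ij) (rows/columns in the sector order above):
  C_11 = (0.75)(0.70) − (-0.15)(-0.05) = 0.5175
  C_12 = −[(0.00)(0.70) − (-0.15)(-0.15)] = 0.0225
  C_13 = (0.00)(-0.05) − (0.75)(-0.15) = 0.1125
  C_21 = −[(-0.45)(0.70) − (-0.20)(-0.05)] = 0.3250
  C_22 = (0.75)(0.70) − (-0.20)(-0.15) = 0.4950
  C_23 = −[(0.75)(-0.05) − (-0.45)(-0.15)] = 0.1050
  C_31 = (-0.45)(-0.15) − (-0.20)(0.75) = 0.2175
  C_32 = −[(0.75)(-0.15) − (-0.20)(0.00)] = 0.1125
  C_33 = (0.75)(0.75) − (-0.45)(0.00) = 0.5625
det(I−A) = Σ_j (I−A)_1j·C_1j = (0.75)(0.5175) + (-0.45)(0.0225) + (-0.20)(0.1125) = 0.3555
adj(I−A) = Cᵀ =
  [ 0.5175   0.3250   0.2175]
  [ 0.0225   0.4950   0.1125]
  [ 0.1125   0.1050   0.5625]
(I − A)⁻¹ = adj(I−A) / det(I−A) ≈
  [   1.4557     0.9142     0.6118]
  [   0.0633     1.3924     0.3165]
  [   0.3165     0.2954     1.5823]
Δx = (I − A)⁻¹ Δd with Δd having -60 in the Education component and 0 elsewhere.
So Δx_C = L_CE · (-60), where L_CE = adj(I−A)_CE / det(I−A) = 0.1125 / 0.3555.
Δx_C = 0.1125 × (-60) / 0.3555 = -6.75 / 0.3555 ≈ -18.99.

Δx_C = -18.99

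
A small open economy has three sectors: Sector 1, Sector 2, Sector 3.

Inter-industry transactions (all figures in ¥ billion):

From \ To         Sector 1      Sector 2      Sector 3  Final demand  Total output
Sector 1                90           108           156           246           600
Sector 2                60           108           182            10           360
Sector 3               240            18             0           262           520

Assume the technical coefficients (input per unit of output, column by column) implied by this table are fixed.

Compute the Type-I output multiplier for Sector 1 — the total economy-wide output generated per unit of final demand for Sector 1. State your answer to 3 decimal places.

m_1 = 2.857

Technical coefficients a_ij = z_ij / X_j:
  a_11 = 90/600 = 0.15, a_21 = 60/600 = 0.10, a_31 = 240/600 = 0.40
  a_12 = 108/360 = 0.30, a_22 = 108/360 = 0.30, a_32 = 18/360 = 0.05
  a_13 = 156/520 = 0.30, a_23 = 182/520 = 0.35, a_33 = 0/520 = 0.00
I − A =
  [   0.85    -0.30    -0.30]
  [  -0.10     0.70    -0.35]
  [  -0.40    -0.05     1.00]
Cofactors of I−A, C_ij = (−1)^(i+j)·(minor ij) (rows/columns in the sector order above):
  C_11 = (0.70)(1.00) − (-0.35)(-0.05) = 0.6825
  C_12 = −[(-0.10)(1.00) − (-0.35)(-0.40)] = 0.2400
  C_13 = (-0.10)(-0.05) − (0.70)(-0.40) = 0.2850
  C_21 = −[(-0.30)(1.00) − (-0.30)(-0.05)] = 0.3150
  C_22 = (0.85)(1.00) − (-0.30)(-0.40) = 0.7300
  C_23 = −[(0.85)(-0.05) − (-0.30)(-0.40)] = 0.1625
  C_31 = (-0.30)(-0.35) − (-0.30)(0.70) = 0.3150
  C_32 = −[(0.85)(-0.35) − (-0.30)(-0.10)] = 0.3275
  C_33 = (0.85)(0.70) − (-0.30)(-0.10) = 0.5650
det(I−A) = Σ_j (I−A)_1j·C_1j = (0.85)(0.6825) + (-0.30)(0.2400) + (-0.30)(0.2850) = 0.422625
adj(I−A) = Cᵀ =
  [ 0.6825   0.3150   0.3150]
  [ 0.2400   0.7300   0.3275]
  [ 0.2850   0.1625   0.5650]
(I − A)⁻¹ = adj(I−A) / det(I−A) ≈
  [   1.6149     0.7453     0.7453]
  [   0.5679     1.7273     0.7749]
  [   0.6744     0.3845     1.3369]
The output multiplier for sector j is the column-j sum of the Leontief inverse (I − A)⁻¹ = adj(I−A) / det(I−A).
Column 1 of adj(I−A): (0.6825, 0.2400, 0.2850); det(I−A) = 0.422625.
m_1 = (0.6825 + 0.2400 + 0.2850) / 0.422625 = 1.2075 / 0.422625 ≈ 2.857.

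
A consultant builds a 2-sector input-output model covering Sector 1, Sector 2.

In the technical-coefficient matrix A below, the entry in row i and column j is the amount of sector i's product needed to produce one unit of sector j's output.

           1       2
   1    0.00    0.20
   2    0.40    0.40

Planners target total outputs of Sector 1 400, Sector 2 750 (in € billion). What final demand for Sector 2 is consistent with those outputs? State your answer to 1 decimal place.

d_2 = 290.0

I − A =
  [   1.00    -0.20]
  [  -0.40     0.60]
d = (I − A) x:
  d_1 = (+1.00)·400 + (-0.20)·750 = 250.0
  d_2 = (-0.40)·400 + (+0.60)·750 = 290.0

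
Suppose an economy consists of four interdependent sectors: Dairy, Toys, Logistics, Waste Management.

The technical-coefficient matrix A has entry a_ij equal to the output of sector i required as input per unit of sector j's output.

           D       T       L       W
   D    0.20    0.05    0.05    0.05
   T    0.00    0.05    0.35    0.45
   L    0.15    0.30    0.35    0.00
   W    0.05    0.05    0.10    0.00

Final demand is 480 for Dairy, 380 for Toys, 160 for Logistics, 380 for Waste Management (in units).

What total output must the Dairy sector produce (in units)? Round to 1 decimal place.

I − A =
  [   0.80    -0.05    -0.05    -0.05]
  [   0.00     0.95    -0.35    -0.45]
  [  -0.15    -0.30     0.65     0.00]
  [  -0.05    -0.05    -0.10     1.00]
Compute the cofactors C_ij = (−1)^(i+j)·(3×3 minor ij) of I−A; the adjugate is their transpose:
adj(I−A) = Cᵀ =
  [ 0.484375   0.050625   0.071750   0.047000]
  [ 0.073875   0.510125   0.316250   0.233250]
  [ 0.145875   0.247125   0.738500   0.118500]
  [ 0.042500   0.052750   0.093250   0.400250]
det(I−A) = Σ_j (I−A)_1j·C_1j = (0.80)(0.484375) + (-0.05)(0.073875) + (-0.05)(0.145875) + (-0.05)(0.042500) = 0.3743875
(I − A)⁻¹ = adj(I−A) / det(I−A) ≈
  [   1.2938     0.1352     0.1916     0.1255]
  [   0.1973     1.3626     0.8447     0.6230]
  [   0.3896     0.6601     1.9726     0.3165]
  [   0.1135     0.1409     0.2491     1.0691]
x = (I − A)⁻¹ d = adj(I−A)·d / det(I−A), with det(I−A) = 0.3743875:
  x_D = (0.484375·480 + 0.050625·380 + 0.071750·160 + 0.047000·380) / 0.3743875 = 281.0775 / 0.3743875 ≈ 750.8
  x_T = (0.073875·480 + 0.510125·380 + 0.316250·160 + 0.233250·380) / 0.3743875 = 368.5425 / 0.3743875 ≈ 984.4
  x_L = (0.145875·480 + 0.247125·380 + 0.738500·160 + 0.118500·380) / 0.3743875 = 327.1175 / 0.3743875 ≈ 873.7
  x_W = (0.042500·480 + 0.052750·380 + 0.093250·160 + 0.400250·380) / 0.3743875 = 207.46 / 0.3743875 ≈ 554.1

x_D = 750.8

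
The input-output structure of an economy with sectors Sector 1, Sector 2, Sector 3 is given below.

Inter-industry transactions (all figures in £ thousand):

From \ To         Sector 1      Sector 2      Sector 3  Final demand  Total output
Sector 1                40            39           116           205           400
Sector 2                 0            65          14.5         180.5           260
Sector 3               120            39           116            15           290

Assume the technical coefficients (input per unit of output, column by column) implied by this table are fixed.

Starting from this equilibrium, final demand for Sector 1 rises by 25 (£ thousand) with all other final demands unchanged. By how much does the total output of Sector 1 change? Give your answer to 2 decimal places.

Δx_1 = 36.15

Technical coefficients a_ij = z_ij / X_j:
  a_11 = 40/400 = 0.10, a_21 = 0/400 = 0.00, a_31 = 120/400 = 0.30
  a_12 = 39/260 = 0.15, a_22 = 65/260 = 0.25, a_32 = 39/260 = 0.15
  a_13 = 116/290 = 0.40, a_23 = 14.5/290 = 0.05, a_33 = 116/290 = 0.40
I − A =
  [   0.90    -0.15    -0.40]
  [   0.00     0.75    -0.05]
  [  -0.30    -0.15     0.60]
Cofactors of I−A, C_ij = (−1)^(i+j)·(minor ij) (rows/columns in the sector order above):
  C_11 = (0.75)(0.60) − (-0.05)(-0.15) = 0.4425
  C_12 = −[(0.00)(0.60) − (-0.05)(-0.30)] = 0.0150
  C_13 = (0.00)(-0.15) − (0.75)(-0.30) = 0.2250
  C_21 = −[(-0.15)(0.60) − (-0.40)(-0.15)] = 0.1500
  C_22 = (0.90)(0.60) − (-0.40)(-0.30) = 0.4200
  C_23 = −[(0.90)(-0.15) − (-0.15)(-0.30)] = 0.1800
  C_31 = (-0.15)(-0.05) − (-0.40)(0.75) = 0.3075
  C_32 = −[(0.90)(-0.05) − (-0.40)(0.00)] = 0.0450
  C_33 = (0.90)(0.75) − (-0.15)(0.00) = 0.6750
det(I−A) = Σ_j (I−A)_1j·C_1j = (0.90)(0.4425) + (-0.15)(0.0150) + (-0.40)(0.2250) = 0.3060
adj(I−A) = Cᵀ =
  [ 0.4425   0.1500   0.3075]
  [ 0.0150   0.4200   0.0450]
  [ 0.2250   0.1800   0.6750]
(I − A)⁻¹ = adj(I−A) / det(I−A) ≈
  [   1.4461     0.4902     1.0049]
  [   0.0490     1.3725     0.1471]
  [   0.7353     0.5882     2.2059]
Δx = (I − A)⁻¹ Δd with Δd having +25 in the Sector 1 component and 0 elsewhere.
So Δx_1 = L_11 · (+25), where L_11 = adj(I−A)_11 / det(I−A) = 0.4425 / 0.3060.
Δx_1 = 0.4425 × (+25) / 0.3060 = 11.0625 / 0.3060 ≈ 36.15.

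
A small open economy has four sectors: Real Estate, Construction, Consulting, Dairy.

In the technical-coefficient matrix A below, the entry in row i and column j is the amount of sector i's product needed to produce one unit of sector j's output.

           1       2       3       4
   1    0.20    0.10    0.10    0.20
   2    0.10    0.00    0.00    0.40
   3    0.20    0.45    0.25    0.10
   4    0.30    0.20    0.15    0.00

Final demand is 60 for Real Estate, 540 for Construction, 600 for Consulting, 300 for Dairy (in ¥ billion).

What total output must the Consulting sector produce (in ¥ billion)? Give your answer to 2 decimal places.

x_3 = 1686.23

I − A =
  [   0.80    -0.10    -0.10    -0.20]
  [  -0.10     1.00     0.00    -0.40]
  [  -0.20    -0.45     0.75    -0.10]
  [  -0.30    -0.20    -0.15     1.00]
Compute the cofactors C_ij = (−1)^(i+j)·(3×3 minor ij) of I−A; the adjugate is their transpose:
adj(I−A) = Cᵀ =
  [ 0.64800   0.16400   0.12800   0.20800]
  [ 0.17550   0.51400   0.07300   0.24800]
  [ 0.31500   0.38000   0.65000   0.28000]
  [ 0.27675   0.20900   0.15050   0.56800]
det(I−A) = Σ_j (I−A)_1j·C_1j = (0.80)(0.64800) + (-0.10)(0.17550) + (-0.10)(0.31500) + (-0.20)(0.27675) = 0.4140
(I − A)⁻¹ = adj(I−A) / det(I−A) ≈
  [   1.5652     0.3961     0.3092     0.5024]
  [   0.4239     1.2415     0.1763     0.5990]
  [   0.7609     0.9179     1.5700     0.6763]
  [   0.6685     0.5048     0.3635     1.3720]
x = (I − A)⁻¹ d = adj(I−A)·d / det(I−A), with det(I−A) = 0.4140:
  x_1 = (0.64800·60 + 0.16400·540 + 0.12800·600 + 0.20800·300) / 0.4140 = 266.64 / 0.4140 ≈ 644.06
  x_2 = (0.17550·60 + 0.51400·540 + 0.07300·600 + 0.24800·300) / 0.4140 = 406.29 / 0.4140 ≈ 981.38
  x_3 = (0.31500·60 + 0.38000·540 + 0.65000·600 + 0.28000·300) / 0.4140 = 698.10 / 0.4140 ≈ 1686.23
  x_4 = (0.27675·60 + 0.20900·540 + 0.15050·600 + 0.56800·300) / 0.4140 = 390.165 / 0.4140 ≈ 942.43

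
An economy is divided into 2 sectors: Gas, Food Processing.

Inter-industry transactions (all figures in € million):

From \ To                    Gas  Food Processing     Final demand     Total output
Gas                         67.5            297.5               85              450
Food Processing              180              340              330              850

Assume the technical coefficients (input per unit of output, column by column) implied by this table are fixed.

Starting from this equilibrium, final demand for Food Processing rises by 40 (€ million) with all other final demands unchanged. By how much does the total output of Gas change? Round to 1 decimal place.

Δx_G = 37.8

Technical coefficients a_ij = z_ij / X_j:
  a_GG = 67.5/450 = 0.15, a_FG = 180/450 = 0.40
  a_GF = 297.5/850 = 0.35, a_FF = 340/850 = 0.40
I − A =
  [   0.85    -0.35]
  [  -0.40     0.60]
det(I−A) = (0.85)(0.60) − (-0.35)(-0.40) = 0.3700
adj(I−A) = [[0.60, 0.35], [0.40, 0.85]]
(I − A)⁻¹ = adj(I−A) / det(I−A) ≈
  [   1.6216     0.9459]
  [   1.0811     2.2973]
Δx = (I − A)⁻¹ Δd with Δd having +40 in the Food Processing component and 0 elsewhere.
So Δx_G = L_GF · (+40), where L_GF = adj(I−A)_GF / det(I−A) = 0.35 / 0.3700.
Δx_G = 0.35 × (+40) / 0.3700 = 14.00 / 0.3700 ≈ 37.8.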